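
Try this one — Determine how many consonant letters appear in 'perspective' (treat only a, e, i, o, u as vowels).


Consonants in 'perspective': p, r, s, p, c, t, v = 7 consonants.

7


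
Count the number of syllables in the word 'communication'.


Break 'communication' into syllables: com-mu-ni-ca-tion -> com | mu | ni | ca | tion = 5 syllables

5 syllables


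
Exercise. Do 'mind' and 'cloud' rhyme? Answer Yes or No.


Rime (stressed vowel + following sounds) of 'mind': -ind = /aɪnd/
Rime of 'cloud': -oud = /aʊd/
/aɪnd/ and /aʊd/ are different ending sounds, so the words do not rhyme.

No


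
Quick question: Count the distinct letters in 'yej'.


Unique letters in 'yej': {e, j, y} = 3 distinct letters.

3


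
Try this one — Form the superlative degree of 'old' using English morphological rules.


Apply superlative formation (add -est): 'old' -> 'oldest'.

oldest


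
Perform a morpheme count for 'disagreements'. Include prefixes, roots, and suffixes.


Decomposition: dis- (prefix) + agree (root) + -ment (suffix) + -s (plural) = 4 morpheme(s)

4 morphemes


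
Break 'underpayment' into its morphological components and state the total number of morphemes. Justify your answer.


Step 1: Identify prefix: 'under' (meaning: beneath/insufficient)
Step 2: Identify root: 'pay'
Step 3: Identify suffix(es): 'ment'
Decomposition: under- (prefix: beneath/insufficient) + pay (root) + -ment (suffix: action/result)
Total morphemes: 3

3 morphemes (under- (prefix: beneath/insufficient) + pay (root) + -ment (suffix: action/result))


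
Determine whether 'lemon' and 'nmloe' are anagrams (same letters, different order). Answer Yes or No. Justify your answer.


Sorted letters of 'lemon': 'elmno'
Sorted letters of 'nmloe': 'elmno'
They match.

Yes


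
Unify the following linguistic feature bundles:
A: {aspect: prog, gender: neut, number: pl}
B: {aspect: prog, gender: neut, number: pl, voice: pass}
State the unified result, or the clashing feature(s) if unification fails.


Compare features:
aspect: A=prog vs B=prog -> unified: prog
gender: A=neut vs B=neut -> unified: neut
number: A=pl vs B=pl -> unified: pl
voice: A=_ vs B=pass -> unified: pass
No clashes found.

Unified: {aspect: prog, gender: neut, number: pl, voice: pass}


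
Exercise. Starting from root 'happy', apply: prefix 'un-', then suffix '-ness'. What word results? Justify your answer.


Step 1: Add prefix 'un-' to 'happy' = 'unhappy'
Step 2: Add suffix '-ness' to 'unhappy' = 'unhappiness'

unhappiness


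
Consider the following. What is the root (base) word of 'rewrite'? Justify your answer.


Remove prefix 're' from 'rewrite' to get root 'write'.

write


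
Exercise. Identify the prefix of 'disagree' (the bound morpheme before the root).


The word 'disagree' = 'dis' (prefix) + 'agree' (root). The prefix is 'dis'.

dis


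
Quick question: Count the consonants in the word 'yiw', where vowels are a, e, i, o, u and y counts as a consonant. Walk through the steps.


Consonants in 'yiw': y, w = 2 consonants.

2


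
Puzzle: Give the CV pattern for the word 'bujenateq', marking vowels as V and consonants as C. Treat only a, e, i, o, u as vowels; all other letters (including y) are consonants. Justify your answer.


Letter mapping: b = C, u = V, j = C, e = V, n = C, a = V, t = C, e = V, q = C.

CVCVCVCVC


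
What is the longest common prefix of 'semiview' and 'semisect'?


Compare from the start: 4 characters match: 'semi'. Mismatch at position 5: 'v' vs 's'.

semi


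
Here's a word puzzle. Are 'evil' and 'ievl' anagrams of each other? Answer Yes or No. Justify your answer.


Sorted letters of 'evil': 'eilv'
Sorted letters of 'ievl': 'eilv'
They match.

Yes


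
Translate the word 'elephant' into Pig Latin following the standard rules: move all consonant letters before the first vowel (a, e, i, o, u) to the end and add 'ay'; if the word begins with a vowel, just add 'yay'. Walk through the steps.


'elephant' starts with a vowel, so add 'yay': 'elephantyay'.

elephantyay


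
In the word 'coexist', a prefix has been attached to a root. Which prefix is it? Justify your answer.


The word 'coexist' = 'co' (prefix) + 'exist' (root). The prefix is 'co'.

co


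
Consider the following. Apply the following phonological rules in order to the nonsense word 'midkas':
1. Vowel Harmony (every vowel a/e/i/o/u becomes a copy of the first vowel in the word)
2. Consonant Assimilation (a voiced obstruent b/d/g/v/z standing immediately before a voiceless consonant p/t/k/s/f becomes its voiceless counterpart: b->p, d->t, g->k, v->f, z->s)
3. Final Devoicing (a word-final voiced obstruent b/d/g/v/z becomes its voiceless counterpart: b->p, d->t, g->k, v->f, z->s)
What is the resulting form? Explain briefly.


Starting form: 'midkas'
Rule 1: Vowel Harmony: all vowels become 'i' (matching first vowel). 'midkas' -> 'midkis'
Rule 2: Consonant Assimilation: voiced obstruent before voiceless consonant becomes voiceless ('dk' -> 'tk'). 'midkis' -> 'mitkis'
Rule 3: Final Devoicing: final consonant 's' is not one of the voiced obstruents b/d/g/v/z. No change.
Final form: 'mitkis'

mitkis


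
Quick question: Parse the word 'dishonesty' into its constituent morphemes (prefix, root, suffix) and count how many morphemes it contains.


Step 1: Identify prefix: 'dis' (meaning: not/apart)
Step 2: Identify root: 'honest'
Step 3: Identify suffix(es): 'y'
Decomposition: dis- (prefix: not/apart) + honest (root) + -y (suffix: quality)
Total morphemes: 3

3 morphemes (dis- (prefix: not/apart) + honest (root) + -y (suffix: quality))


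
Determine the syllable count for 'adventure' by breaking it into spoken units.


Break 'adventure' into syllables: ad-ven-ture -> ad | ven | ture = 3 syllables

3 syllables


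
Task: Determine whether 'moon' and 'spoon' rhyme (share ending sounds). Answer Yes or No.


Rime (stressed vowel + following sounds) of 'moon': -oon = /uːn/
Rime of 'spoon': -oon = /uːn/
/uːn/ and /uːn/ are the same ending sound, so the words rhyme.

Yes


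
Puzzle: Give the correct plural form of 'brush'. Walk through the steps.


Apply rule: Add -es (sibilant/fricative ending). 'brush' becomes 'brushes'.

brushes


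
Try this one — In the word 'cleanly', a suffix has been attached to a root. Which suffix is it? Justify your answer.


The word 'cleanly' = 'clean' (root) + '-ly' (suffix). The suffix is '-ly'.

ly


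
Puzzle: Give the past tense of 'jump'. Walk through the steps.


Apply rule: Add -ed. 'jump' becomes 'jumped'.

jumped


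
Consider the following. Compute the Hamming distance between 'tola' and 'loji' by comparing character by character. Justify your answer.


Alignment:
Position 1: 't' vs 'l' = DIFFER
Position 2: 'o' vs 'o' = match
Position 3: 'l' vs 'j' = DIFFER
Position 4: 'a' vs 'i' = DIFFER
Total differences: 3

3


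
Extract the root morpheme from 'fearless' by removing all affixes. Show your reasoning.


Remove suffix '-less' from 'fearless' to get root 'fear'.

fear


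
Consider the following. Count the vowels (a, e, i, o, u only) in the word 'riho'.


Vowels in 'riho': i, o = 2 vowels.

2


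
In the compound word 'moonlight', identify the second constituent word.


Split 'moonlight' into 'moon' + 'light'. The second part is 'light'.

light


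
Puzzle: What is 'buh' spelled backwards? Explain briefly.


Reverse 'buh' character by character: 'hub'.

hub


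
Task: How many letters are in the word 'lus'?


Spell out 'lus' and number each letter: l(1), u(2), s(3). Total: 3 letters.

3


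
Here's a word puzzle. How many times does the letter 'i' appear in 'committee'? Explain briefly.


Letter 'i' in 'committee': found at position(s) 5 = 1 occurrence(s).

1


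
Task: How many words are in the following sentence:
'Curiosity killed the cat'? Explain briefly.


Split into words: Curiosity | killed | the | cat = 4 words.

4


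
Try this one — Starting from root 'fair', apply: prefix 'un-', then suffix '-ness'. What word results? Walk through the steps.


Step 1: Add prefix 'un-' to 'fair' = 'unfair'
Step 2: Add suffix '-ness' to 'unfair' = 'unfairness'

unfairness


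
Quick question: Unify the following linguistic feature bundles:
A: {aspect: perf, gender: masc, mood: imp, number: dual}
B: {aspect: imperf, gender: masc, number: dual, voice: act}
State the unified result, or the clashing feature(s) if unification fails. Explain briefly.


Compare features:
aspect: A=perf vs B=imperf -> CLASH
gender: A=masc vs B=masc -> unified: masc
mood: A=imp vs B=_ -> unified: imp
number: A=dual vs B=dual -> unified: dual
voice: A=_ vs B=act -> unified: act
Clash detected on feature 'aspect' (perf vs imperf); unification fails.

CLASH on 'aspect' (perf vs imperf)


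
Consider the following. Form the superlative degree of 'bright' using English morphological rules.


Apply superlative formation (add -est): 'bright' -> 'brightest'.

brightest


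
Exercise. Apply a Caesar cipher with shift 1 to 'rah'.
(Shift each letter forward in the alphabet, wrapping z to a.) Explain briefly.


Shift each letter by 1: r -> s, a -> b, h -> i. Result: 'sbi'.

sbi


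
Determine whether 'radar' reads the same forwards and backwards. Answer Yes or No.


Forward: 'radar'
Reversed: 'radar'
They are identical.

Yes


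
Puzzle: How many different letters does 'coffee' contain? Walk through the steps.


Unique letters in 'coffee': {c, e, f, o} = 4 distinct letters.

4


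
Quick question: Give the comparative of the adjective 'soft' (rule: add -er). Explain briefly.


Apply comparative formation (add -er): 'soft' -> 'softer'.

softer


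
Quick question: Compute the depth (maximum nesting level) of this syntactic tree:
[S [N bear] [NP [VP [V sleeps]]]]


Count bracket nesting levels:
'[' at pos 0: depth = 1
'[' at pos 3: depth = 2
'[' at pos 12: depth = 2
'[' at pos 16: depth = 3
'[' at pos 20: depth = 4
Maximum depth reached: 4

4


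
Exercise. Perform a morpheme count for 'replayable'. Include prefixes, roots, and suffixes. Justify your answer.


Decomposition: re- (prefix) + play (root) + -able (suffix) = 3 morpheme(s)

3 morphemes


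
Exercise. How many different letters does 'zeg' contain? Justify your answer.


Unique letters in 'zeg': {e, g, z} = 3 distinct letters.

3


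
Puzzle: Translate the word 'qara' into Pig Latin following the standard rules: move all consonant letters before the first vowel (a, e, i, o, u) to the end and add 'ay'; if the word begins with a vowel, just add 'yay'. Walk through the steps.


'qara': move consonant cluster 'q' to end and add 'ay': 'araqay'.

araqay


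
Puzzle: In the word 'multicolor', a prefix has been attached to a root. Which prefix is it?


The word 'multicolor' = 'multi' (prefix) + 'color' (root). The prefix is 'multi'.

multi


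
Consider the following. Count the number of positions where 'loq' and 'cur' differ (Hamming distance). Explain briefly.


Alignment:
Position 1: 'l' vs 'c' = DIFFER
Position 2: 'o' vs 'u' = DIFFER
Position 3: 'q' vs 'r' = DIFFER
Total differences: 3

3


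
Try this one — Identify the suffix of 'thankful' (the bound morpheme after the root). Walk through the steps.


The word 'thankful' = 'thank' (root) + '-ful' (suffix). The suffix is '-ful'.

ful


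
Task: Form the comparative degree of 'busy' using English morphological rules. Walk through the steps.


Apply comparative formation (consonant + y: change y to i, add -er): 'busy' -> 'busier'.

busier


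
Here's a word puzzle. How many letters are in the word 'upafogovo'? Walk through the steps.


Spell out 'upafogovo' and number each letter: u(1), p(2), a(3), f(4), o(5), g(6), o(7), v(8), o(9). Total: 9 letters.

9


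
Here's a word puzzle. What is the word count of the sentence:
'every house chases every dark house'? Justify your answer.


Split into words: every | house | chases | every | dark | house = 6 words.

6


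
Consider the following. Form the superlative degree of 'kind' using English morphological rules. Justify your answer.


Apply superlative formation (add -est): 'kind' -> 'kindest'.

kindest


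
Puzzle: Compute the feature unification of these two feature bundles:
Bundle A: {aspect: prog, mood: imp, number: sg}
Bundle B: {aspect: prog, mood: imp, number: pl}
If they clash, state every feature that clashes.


Compare features:
aspect: A=prog vs B=prog -> unified: prog
mood: A=imp vs B=imp -> unified: imp
number: A=sg vs B=pl -> CLASH
Clash detected on feature 'number' (sg vs pl); unification fails.

CLASH on 'number' (sg vs pl)


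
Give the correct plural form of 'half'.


Apply rule: Change -f to -ves. 'half' becomes 'halves'.

halves


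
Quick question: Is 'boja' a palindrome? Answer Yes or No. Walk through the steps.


Forward: 'boja'
Reversed: 'ajob'
They differ.

No


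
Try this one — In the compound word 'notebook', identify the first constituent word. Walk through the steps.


Split 'notebook' into 'note' + 'book'. The first part is 'note'.

note


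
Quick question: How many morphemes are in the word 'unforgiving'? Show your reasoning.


Decomposition: un- (prefix) + forgive (root) + -ing (suffix) = 3 morpheme(s)

3 morphemes


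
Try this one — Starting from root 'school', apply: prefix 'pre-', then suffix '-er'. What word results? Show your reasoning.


Step 1: Add prefix 'pre-' to 'school' = 'preschool'
Step 2: Add suffix '-er' to 'preschool' = 'preschooler'

preschooler


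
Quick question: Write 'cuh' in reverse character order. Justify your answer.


Reverse 'cuh' character by character: 'huc'.

huc


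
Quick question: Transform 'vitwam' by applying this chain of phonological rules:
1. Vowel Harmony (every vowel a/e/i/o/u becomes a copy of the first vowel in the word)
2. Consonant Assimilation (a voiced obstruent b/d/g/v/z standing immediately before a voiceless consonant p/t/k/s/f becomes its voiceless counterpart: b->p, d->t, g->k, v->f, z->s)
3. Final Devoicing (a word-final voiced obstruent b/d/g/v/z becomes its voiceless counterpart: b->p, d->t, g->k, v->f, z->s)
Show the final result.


Starting form: 'vitwam'
Rule 1: Vowel Harmony: all vowels become 'i' (matching first vowel). 'vitwam' -> 'vitwim'
Rule 2: Consonant Assimilation: no voiced obstruent (b/d/g/v/z) stands immediately before a voiceless consonant (p/t/k/s/f). No change.
Rule 3: Final Devoicing: final consonant 'm' is not one of the voiced obstruents b/d/g/v/z. No change.
Final form: 'vitwim'

vitwim


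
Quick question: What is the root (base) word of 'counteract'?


Remove prefix 'counter' from 'counteract' to get root 'act'.

act


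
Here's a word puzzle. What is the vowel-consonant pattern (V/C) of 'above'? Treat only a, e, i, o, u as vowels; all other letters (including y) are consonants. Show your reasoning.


Letter mapping: a = V, b = C, o = V, v = C, e = V.

VCVCV


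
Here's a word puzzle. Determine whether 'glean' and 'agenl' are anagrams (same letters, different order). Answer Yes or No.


Sorted letters of 'glean': 'aegln'
Sorted letters of 'agenl': 'aegln'
They match.

Yes


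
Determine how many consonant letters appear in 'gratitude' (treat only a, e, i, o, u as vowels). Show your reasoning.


Consonants in 'gratitude': g, r, t, t, d = 5 consonants.

5


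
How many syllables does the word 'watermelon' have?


Break 'watermelon' into syllables: wa-ter-mel-on -> wa | ter | mel | on = 4 syllables

4 syllables


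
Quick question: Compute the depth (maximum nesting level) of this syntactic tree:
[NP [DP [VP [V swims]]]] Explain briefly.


Count bracket nesting levels:
'[' at pos 0: depth = 1
'[' at pos 4: depth = 2
'[' at pos 8: depth = 3
'[' at pos 12: depth = 4
Maximum depth reached: 4

4


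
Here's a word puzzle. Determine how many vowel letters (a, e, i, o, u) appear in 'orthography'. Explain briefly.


Vowels in 'orthography': o, o, a = 3 vowels.

3


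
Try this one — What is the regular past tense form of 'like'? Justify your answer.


Apply rule: Add -d (word ends in -e). 'like' becomes 'liked'.

liked


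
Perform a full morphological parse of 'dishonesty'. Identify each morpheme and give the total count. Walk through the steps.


Step 1: Identify prefix: 'dis' (meaning: not/apart)
Step 2: Identify root: 'honest'
Step 3: Identify suffix(es): 'y'
Decomposition: dis- (prefix: not/apart) + honest (root) + -y (suffix: quality)
Total morphemes: 3

3 morphemes (dis- (prefix: not/apart) + honest (root) + -y (suffix: quality))


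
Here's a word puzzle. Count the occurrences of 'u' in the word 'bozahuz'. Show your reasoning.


Letter 'u' in 'bozahuz': found at position(s) 6 = 1 occurrence(s).

1


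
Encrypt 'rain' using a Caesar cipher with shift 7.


Shift each letter by 7: r -> y, a -> h, i -> p, n -> u. Result: 'yhpu'.

yhpu


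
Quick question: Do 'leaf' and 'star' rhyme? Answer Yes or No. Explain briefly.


Rime (stressed vowel + following sounds) of 'leaf': -eaf = /iːf/
Rime of 'star': -ar = /ɑːr/
/iːf/ and /ɑːr/ are different ending sounds, so the words do not rhyme.

No


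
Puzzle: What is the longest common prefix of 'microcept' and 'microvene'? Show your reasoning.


Compare from the start: 5 characters match: 'micro'. Mismatch at position 6: 'c' vs 'v'.

micro


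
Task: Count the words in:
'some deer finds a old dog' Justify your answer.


Split into words: some | deer | finds | a | old | dog = 6 words.

6


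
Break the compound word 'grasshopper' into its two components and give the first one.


Split 'grasshopper' into 'grass' + 'hopper'. The first part is 'grass'.

grass


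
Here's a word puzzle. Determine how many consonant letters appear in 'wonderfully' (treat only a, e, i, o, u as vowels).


Consonants in 'wonderfully': w, n, d, r, f, l, l, y = 8 consonants.

8


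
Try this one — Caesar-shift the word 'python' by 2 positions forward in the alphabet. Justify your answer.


Shift each letter by 2: p -> r, y -> a, t -> v, h -> j, o -> q, n -> p. Result: 'ravjqp'.

ravjqp


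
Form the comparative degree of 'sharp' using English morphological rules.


Apply comparative formation (add -er): 'sharp' -> 'sharper'.

sharper


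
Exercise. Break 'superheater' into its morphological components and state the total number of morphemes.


Step 1: Identify prefix: 'super' (meaning: above)
Step 2: Identify root: 'heat'
Step 3: Identify suffix(es): 'er'
Decomposition: super- (prefix: above) + heat (root) + -er (suffix: one who)
Total morphemes: 3

3 morphemes (super- (prefix: above) + heat (root) + -er (suffix: one who))


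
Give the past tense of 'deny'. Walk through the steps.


Apply rule: Change -y to -ied. 'deny' becomes 'denied'.

denied


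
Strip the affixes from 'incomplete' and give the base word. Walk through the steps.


Remove prefix 'in' from 'incomplete' to get root 'complete'.

complete


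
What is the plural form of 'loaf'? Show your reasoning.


Apply rule: Change -f to -ves. 'loaf' becomes 'loaves'.

loaves


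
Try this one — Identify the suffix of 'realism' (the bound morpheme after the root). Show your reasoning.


The word 'realism' = 'real' (root) + '-ism' (suffix). The suffix is '-ism'.

ism


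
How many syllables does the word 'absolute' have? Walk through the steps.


Break 'absolute' into syllables: ab-so-lute -> ab | so | lute = 3 syllables

3 syllables


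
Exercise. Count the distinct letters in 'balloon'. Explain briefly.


Unique letters in 'balloon': {a, b, l, n, o} = 5 distinct letters.

5


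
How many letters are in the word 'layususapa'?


Spell out 'layususapa' and number each letter: l(1), a(2), y(3), u(4), s(5), u(6), s(7), a(8), p(9), a(10). Total: 10 letters.

10


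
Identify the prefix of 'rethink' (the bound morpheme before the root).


The word 'rethink' = 're' (prefix) + 'think' (root). The prefix is 're'.

re


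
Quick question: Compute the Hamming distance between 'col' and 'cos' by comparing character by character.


Alignment:
Position 1: 'c' vs 'c' = match
Position 2: 'o' vs 'o' = match
Position 3: 'l' vs 's' = DIFFER
Total differences: 1

1


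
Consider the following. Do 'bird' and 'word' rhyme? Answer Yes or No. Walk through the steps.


Rime (stressed vowel + following sounds) of 'bird': -ird = /ɜːrd/
Rime of 'word': -ord = /ɜːrd/
/ɜːrd/ and /ɜːrd/ are the same ending sound, so the words rhyme.

Yes


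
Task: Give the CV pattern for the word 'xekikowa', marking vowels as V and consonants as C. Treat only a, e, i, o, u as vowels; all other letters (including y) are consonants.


Letter mapping: x = C, e = V, k = C, i = V, k = C, o = V, w = C, a = V.

CVCVCVCV


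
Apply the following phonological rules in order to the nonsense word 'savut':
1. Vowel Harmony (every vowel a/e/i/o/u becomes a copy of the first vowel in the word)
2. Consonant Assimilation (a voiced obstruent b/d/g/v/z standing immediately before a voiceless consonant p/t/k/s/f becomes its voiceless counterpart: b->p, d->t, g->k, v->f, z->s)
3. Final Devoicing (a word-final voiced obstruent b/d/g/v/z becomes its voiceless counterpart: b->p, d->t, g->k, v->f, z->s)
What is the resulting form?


Starting form: 'savut'
Rule 1: Vowel Harmony: all vowels become 'a' (matching first vowel). 'savut' -> 'savat'
Rule 2: Consonant Assimilation: no voiced obstruent (b/d/g/v/z) stands immediately before a voiceless consonant (p/t/k/s/f). No change.
Rule 3: Final Devoicing: final consonant 't' is not one of the voiced obstruents b/d/g/v/z. No change.
Final form: 'savat'

savat


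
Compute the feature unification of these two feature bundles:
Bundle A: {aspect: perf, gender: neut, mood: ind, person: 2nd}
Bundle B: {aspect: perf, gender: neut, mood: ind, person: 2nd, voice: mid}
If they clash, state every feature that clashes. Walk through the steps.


Compare features:
aspect: A=perf vs B=perf -> unified: perf
gender: A=neut vs B=neut -> unified: neut
mood: A=ind vs B=ind -> unified: ind
person: A=2nd vs B=2nd -> unified: 2nd
voice: A=_ vs B=mid -> unified: mid
No clashes found.

Unified: {aspect: perf, gender: neut, mood: ind, person: 2nd, voice: mid}


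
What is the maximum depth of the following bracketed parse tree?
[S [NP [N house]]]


Count bracket nesting levels:
'[' at pos 0: depth = 1
'[' at pos 3: depth = 2
'[' at pos 7: depth = 3
Maximum depth reached: 3

3


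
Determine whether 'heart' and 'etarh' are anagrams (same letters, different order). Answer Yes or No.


Sorted letters of 'heart': 'aehrt'
Sorted letters of 'etarh': 'aehrt'
They match.

Yes


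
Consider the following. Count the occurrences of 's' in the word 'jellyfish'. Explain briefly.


Letter 's' in 'jellyfish': found at position(s) 8 = 1 occurrence(s).

1


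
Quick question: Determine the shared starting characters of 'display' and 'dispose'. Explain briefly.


Compare from the start: 4 characters match: 'disp'. Mismatch at position 5: 'l' vs 'o'.

disp


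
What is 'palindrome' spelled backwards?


Reverse 'palindrome' character by character: 'emordnilap'.

emordnilap


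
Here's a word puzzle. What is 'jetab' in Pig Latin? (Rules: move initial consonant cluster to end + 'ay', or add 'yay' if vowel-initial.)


'jetab': move consonant cluster 'j' to end and add 'ay': 'etabjay'.

etabjay


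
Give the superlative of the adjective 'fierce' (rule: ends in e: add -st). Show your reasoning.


Apply superlative formation (ends in e: add -st): 'fierce' -> 'fiercest'.

fiercest


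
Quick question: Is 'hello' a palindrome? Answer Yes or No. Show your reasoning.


Forward: 'hello'
Reversed: 'olleh'
They differ.

No


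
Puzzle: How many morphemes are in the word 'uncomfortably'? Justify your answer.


Decomposition: un- (prefix) + comfort (root) + -able (suffix) + -ly (suffix) = 4 morpheme(s)

4 morphemes


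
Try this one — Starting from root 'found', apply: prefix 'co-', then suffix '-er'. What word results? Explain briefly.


Step 1: Add prefix 'co-' to 'found' = 'cofound'
Step 2: Add suffix '-er' to 'cofound' = 'cofounder'

cofounder


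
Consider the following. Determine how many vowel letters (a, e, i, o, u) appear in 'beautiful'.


Vowels in 'beautiful': e, a, u, i, u = 5 vowels.

5


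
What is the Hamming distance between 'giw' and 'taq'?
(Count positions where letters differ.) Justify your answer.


Alignment:
Position 1: 'g' vs 't' = DIFFER
Position 2: 'i' vs 'a' = DIFFER
Position 3: 'w' vs 'q' = DIFFER
Total differences: 3

3


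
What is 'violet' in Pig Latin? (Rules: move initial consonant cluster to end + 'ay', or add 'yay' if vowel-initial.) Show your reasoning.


'violet': move consonant cluster 'v' to end and add 'ay': 'ioletvay'.

ioletvay


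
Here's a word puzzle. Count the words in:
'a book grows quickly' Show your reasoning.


Split into words: a | book | grows | quickly = 4 words.

4


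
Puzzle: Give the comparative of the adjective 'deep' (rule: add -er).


Apply comparative formation (add -er): 'deep' -> 'deeper'.

deeper


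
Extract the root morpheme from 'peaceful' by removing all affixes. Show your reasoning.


Remove suffix '-ful' from 'peaceful' to get root 'peace'.

peace


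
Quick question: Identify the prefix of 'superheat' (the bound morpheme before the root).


The word 'superheat' = 'super' (prefix) + 'heat' (root). The prefix is 'super'.

super


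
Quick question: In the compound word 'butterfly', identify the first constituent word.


Split 'butterfly' into 'butter' + 'fly'. The first part is 'butter'.

butter


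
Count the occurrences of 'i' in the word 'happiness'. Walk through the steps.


Letter 'i' in 'happiness': found at position(s) 5 = 1 occurrence(s).

1


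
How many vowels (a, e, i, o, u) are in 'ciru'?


Vowels in 'ciru': i, u = 2 vowels.

2


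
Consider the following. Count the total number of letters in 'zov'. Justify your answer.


Spell out 'zov' and number each letter: z(1), o(2), v(3). Total: 3 letters.

3


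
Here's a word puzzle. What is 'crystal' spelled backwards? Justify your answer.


Reverse 'crystal' character by character: 'latsyrc'.

latsyrc


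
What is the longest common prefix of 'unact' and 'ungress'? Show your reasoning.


Compare from the start: 2 characters match: 'un'. Mismatch at position 3: 'a' vs 'g'.

un


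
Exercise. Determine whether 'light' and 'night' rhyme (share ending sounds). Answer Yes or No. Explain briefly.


Rime (stressed vowel + following sounds) of 'light': -ight = /aɪt/
Rime of 'night': -ight = /aɪt/
/aɪt/ and /aɪt/ are the same ending sound, so the words rhyme.

Yes


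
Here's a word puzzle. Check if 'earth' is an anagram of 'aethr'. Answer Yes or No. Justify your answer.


Sorted letters of 'earth': 'aehrt'
Sorted letters of 'aethr': 'aehrt'
They match.

Yes


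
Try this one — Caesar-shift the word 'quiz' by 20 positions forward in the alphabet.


Shift each letter by 20: q -> k, u -> o, i -> c, z -> t. Result: 'koct'.

koct


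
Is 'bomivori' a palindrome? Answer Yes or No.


Forward: 'bomivori'
Reversed: 'irovimob'
They differ.

No


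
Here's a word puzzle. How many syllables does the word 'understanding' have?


Break 'understanding' into syllables: un-der-stand-ing -> un | der | stand | ing = 4 syllables

4 syllables


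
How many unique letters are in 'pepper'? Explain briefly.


Unique letters in 'pepper': {e, p, r} = 3 distinct letters.

3


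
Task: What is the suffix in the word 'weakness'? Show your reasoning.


The word 'weakness' = 'weak' (root) + '-ness' (suffix). The suffix is '-ness'.

ness


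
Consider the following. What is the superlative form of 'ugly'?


Apply superlative formation (consonant + y: change y to i, add -est): 'ugly' -> 'ugliest'.

ugliest


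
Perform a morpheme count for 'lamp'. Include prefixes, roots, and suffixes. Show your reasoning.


Decomposition: lamp (free morpheme) = 1 morpheme(s)

1 morphemes


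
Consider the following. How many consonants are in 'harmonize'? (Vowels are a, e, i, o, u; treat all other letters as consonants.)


Consonants in 'harmonize': h, r, m, n, z = 5 consonants.

5


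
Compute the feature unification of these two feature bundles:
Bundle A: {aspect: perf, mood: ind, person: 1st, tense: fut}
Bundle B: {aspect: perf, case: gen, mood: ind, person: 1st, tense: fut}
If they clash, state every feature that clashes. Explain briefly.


Compare features:
aspect: A=perf vs B=perf -> unified: perf
case: A=_ vs B=gen -> unified: gen
mood: A=ind vs B=ind -> unified: ind
person: A=1st vs B=1st -> unified: 1st
tense: A=fut vs B=fut -> unified: fut
No clashes found.

Unified: {aspect: perf, case: gen, mood: ind, person: 1st, tense: fut}


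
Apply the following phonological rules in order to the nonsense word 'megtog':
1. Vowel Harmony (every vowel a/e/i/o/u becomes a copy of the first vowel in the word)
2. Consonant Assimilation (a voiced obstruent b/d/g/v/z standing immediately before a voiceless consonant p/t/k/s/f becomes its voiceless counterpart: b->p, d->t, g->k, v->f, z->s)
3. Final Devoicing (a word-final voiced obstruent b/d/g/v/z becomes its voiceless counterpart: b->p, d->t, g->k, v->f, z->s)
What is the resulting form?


Starting form: 'megtog'
Rule 1: Vowel Harmony: all vowels become 'e' (matching first vowel). 'megtog' -> 'megteg'
Rule 2: Consonant Assimilation: voiced obstruent before voiceless consonant becomes voiceless ('gt' -> 'kt'). 'megteg' -> 'mekteg'
Rule 3: Final Devoicing: word-final voiced obstruent 'g' becomes voiceless 'k'. 'mekteg' -> 'mektek'
Final form: 'mektek'

mektek


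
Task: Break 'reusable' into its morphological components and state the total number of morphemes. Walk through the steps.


Step 1: Identify prefix: 're' (meaning: again)
Step 2: Identify root: 'use'
Step 3: Identify suffix(es): 'able'
Decomposition: re- (prefix: again) + use (root) + -able (suffix: capable of)
Total morphemes: 3

3 morphemes (re- (prefix: again) + use (root) + -able (suffix: capable of))


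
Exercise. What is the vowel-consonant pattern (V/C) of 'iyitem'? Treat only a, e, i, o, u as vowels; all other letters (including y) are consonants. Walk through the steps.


Letter mapping: i = V, y = C, i = V, t = C, e = V, m = C.

VCVCVC


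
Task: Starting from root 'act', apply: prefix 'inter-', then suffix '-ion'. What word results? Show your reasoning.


Step 1: Add prefix 'inter-' to 'act' = 'interact'
Step 2: Add suffix '-ion' to 'interact' = 'interaction'

interaction


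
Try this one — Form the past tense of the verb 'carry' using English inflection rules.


Apply rule: Change -y to -ied. 'carry' becomes 'carried'.

carried


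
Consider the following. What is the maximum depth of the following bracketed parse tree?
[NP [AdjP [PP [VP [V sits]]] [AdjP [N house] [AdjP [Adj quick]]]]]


Count bracket nesting levels:
'[' at pos 0: depth = 1
'[' at pos 4: depth = 2
'[' at pos 10: depth = 3
'[' at pos 14: depth = 4
'[' at pos 18: depth = 5
'[' at pos 29: depth = 3
'[' at pos 35: depth = 4
'[' at pos 45: depth = 4
'[' at pos 51: depth = 5
Maximum depth reached: 5

5


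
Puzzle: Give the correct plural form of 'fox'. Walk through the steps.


Apply rule: Add -es (sibilant/fricative ending). 'fox' becomes 'foxes'.

foxes


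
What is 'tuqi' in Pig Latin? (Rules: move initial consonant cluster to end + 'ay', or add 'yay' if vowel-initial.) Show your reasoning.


'tuqi': move consonant cluster 't' to end and add 'ay': 'uqitay'.

uqitay


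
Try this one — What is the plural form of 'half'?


Apply rule: Change -f to -ves. 'half' becomes 'halves'.

halves


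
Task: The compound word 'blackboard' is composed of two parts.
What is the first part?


Split 'blackboard' into 'black' + 'board'. The first part is 'black'.

black


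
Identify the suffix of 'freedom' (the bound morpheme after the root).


The word 'freedom' = 'free' (root) + '-dom' (suffix). The suffix is '-dom'.

dom


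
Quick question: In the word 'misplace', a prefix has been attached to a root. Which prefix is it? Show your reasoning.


The word 'misplace' = 'mis' (prefix) + 'place' (root). The prefix is 'mis'.

mis


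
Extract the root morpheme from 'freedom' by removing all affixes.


Remove suffix '-dom' from 'freedom' to get root 'free'.

free


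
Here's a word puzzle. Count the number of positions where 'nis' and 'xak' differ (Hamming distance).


Alignment:
Position 1: 'n' vs 'x' = DIFFER
Position 2: 'i' vs 'a' = DIFFER
Position 3: 's' vs 'k' = DIFFER
Total differences: 3

3


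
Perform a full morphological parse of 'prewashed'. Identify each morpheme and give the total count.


Step 1: Identify prefix: 'pre' (meaning: before)
Step 2: Identify root: 'wash'
Step 3: Identify suffix(es): 'ed'
Decomposition: pre- (prefix: before) + wash (root) + -ed (suffix: past)
Total morphemes: 3

3 morphemes (pre- (prefix: before) + wash (root) + -ed (suffix: past))


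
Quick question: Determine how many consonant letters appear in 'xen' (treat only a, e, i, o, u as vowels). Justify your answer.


Consonants in 'xen': x, n = 2 consonants.

2


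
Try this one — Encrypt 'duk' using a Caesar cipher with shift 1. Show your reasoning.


Shift each letter by 1: d -> e, u -> v, k -> l. Result: 'evl'.

evl


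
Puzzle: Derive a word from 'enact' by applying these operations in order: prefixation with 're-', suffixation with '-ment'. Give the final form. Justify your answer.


Step 1: Add prefix 're-' to 'enact' = 'reenact'
Step 2: Add suffix '-ment' to 'reenact' = 'reenactment'

reenactment


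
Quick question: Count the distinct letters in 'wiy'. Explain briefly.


Unique letters in 'wiy': {i, w, y} = 3 distinct letters.

3


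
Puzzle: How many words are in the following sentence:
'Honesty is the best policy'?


Split into words: Honesty | is | the | best | policy = 5 words.

5


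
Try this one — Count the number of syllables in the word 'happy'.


Break 'happy' into syllables: hap-py -> hap | py = 2 syllables

2 syllables


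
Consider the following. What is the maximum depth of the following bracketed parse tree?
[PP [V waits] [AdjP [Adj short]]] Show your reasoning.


Count bracket nesting levels:
'[' at pos 0: depth = 1
'[' at pos 4: depth = 2
'[' at pos 14: depth = 2
'[' at pos 20: depth = 3
Maximum depth reached: 3

3


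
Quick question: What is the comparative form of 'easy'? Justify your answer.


Apply comparative formation (consonant + y: change y to i, add -er): 'easy' -> 'easier'.

easier


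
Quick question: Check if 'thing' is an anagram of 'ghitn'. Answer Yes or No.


Sorted letters of 'thing': 'ghint'
Sorted letters of 'ghitn': 'ghint'
They match.

Yes


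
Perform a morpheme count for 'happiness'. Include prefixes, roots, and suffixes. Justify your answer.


Decomposition: happy (root) + -ness (suffix) = 2 morpheme(s)

2 morphemes


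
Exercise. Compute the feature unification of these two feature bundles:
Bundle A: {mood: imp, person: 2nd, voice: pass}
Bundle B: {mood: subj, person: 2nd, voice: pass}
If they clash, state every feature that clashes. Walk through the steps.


Compare features:
mood: A=imp vs B=subj -> CLASH
person: A=2nd vs B=2nd -> unified: 2nd
voice: A=pass vs B=pass -> unified: pass
Clash detected on feature 'mood' (imp vs subj); unification fails.

CLASH on 'mood' (imp vs subj)


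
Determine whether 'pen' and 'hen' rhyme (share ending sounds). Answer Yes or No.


Rime (stressed vowel + following sounds) of 'pen': -en = /ɛn/
Rime of 'hen': -en = /ɛn/
/ɛn/ and /ɛn/ are the same ending sound, so the words rhyme.

Yes


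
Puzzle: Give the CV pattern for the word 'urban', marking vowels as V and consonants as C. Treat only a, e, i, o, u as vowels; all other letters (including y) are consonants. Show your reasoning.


Letter mapping: u = V, r = C, b = C, a = V, n = C.

VCCVC


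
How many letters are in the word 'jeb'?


Spell out 'jeb' and number each letter: j(1), e(2), b(3). Total: 3 letters.

3


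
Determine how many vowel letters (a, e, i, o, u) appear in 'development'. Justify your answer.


Vowels in 'development': e, e, o, e = 4 vowels.

4


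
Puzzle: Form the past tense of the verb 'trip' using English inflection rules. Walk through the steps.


Apply rule: Double final consonant and add -ed. 'trip' becomes 'tripped'.

tripped


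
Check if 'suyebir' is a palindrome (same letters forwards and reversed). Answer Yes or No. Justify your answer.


Forward: 'suyebir'
Reversed: 'ribeyus'
They differ.

No


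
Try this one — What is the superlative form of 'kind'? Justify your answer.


Apply superlative formation (add -est): 'kind' -> 'kindest'.

kindest


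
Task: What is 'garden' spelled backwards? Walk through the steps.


Reverse 'garden' character by character: 'nedrag'.

nedrag


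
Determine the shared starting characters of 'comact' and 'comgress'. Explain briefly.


Compare from the start: 3 characters match: 'com'. Mismatch at position 4: 'a' vs 'g'.

com


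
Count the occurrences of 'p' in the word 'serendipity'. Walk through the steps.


Letter 'p' in 'serendipity': found at position(s) 8 = 1 occurrence(s).

1


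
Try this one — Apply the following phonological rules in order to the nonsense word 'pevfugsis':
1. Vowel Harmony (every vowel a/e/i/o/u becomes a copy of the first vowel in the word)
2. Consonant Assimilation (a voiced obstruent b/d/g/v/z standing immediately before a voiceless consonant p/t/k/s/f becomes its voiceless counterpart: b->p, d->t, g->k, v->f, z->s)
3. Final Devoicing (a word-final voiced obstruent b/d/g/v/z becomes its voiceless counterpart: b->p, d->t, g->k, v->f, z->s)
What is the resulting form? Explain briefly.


Starting form: 'pevfugsis'
Rule 1: Vowel Harmony: all vowels become 'e' (matching first vowel). 'pevfugsis' -> 'pevfegses'
Rule 2: Consonant Assimilation: voiced obstruent before voiceless consonant becomes voiceless ('vf' -> 'ff', 'gs' -> 'ks'). 'pevfegses' -> 'peffekses'
Rule 3: Final Devoicing: final consonant 's' is not one of the voiced obstruents b/d/g/v/z. No change.
Final form: 'peffekses'

peffekses


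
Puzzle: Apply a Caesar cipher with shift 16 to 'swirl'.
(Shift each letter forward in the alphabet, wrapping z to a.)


Shift each letter by 16: s -> i, w -> m, i -> y, r -> h, l -> b. Result: 'imyhb'.

imyhb


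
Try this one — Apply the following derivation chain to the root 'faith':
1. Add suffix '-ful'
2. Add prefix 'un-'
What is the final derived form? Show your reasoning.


Step 1: Add suffix '-ful' to 'faith' = 'faithful'
Step 2: Add prefix 'un-' to 'faithful' = 'unfaithful'

unfaithful


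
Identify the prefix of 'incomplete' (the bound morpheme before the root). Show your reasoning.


The word 'incomplete' = 'in' (prefix) + 'complete' (root). The prefix is 'in'.

in


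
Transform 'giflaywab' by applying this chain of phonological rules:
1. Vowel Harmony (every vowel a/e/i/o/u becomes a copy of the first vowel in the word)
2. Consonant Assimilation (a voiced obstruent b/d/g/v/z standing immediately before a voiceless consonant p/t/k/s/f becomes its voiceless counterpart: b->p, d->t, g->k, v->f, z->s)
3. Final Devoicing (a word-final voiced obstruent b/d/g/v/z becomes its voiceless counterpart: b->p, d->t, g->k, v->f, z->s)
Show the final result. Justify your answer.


Starting form: 'giflaywab'
Rule 1: Vowel Harmony: all vowels become 'i' (matching first vowel). 'giflaywab' -> 'gifliywib'
Rule 2: Consonant Assimilation: no voiced obstruent (b/d/g/v/z) stands immediately before a voiceless consonant (p/t/k/s/f). No change.
Rule 3: Final Devoicing: word-final voiced obstruent 'b' becomes voiceless 'p'. 'gifliywib' -> 'gifliywip'
Final form: 'gifliywip'

gifliywip
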